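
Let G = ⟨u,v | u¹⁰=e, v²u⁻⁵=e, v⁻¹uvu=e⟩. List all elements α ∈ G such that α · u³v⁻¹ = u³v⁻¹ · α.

⟨u³v⁻¹⟩ ⊆ C_G(u³v⁻¹) since powers of u³v⁻¹ commute with u³v⁻¹; so |C_G(u³v⁻¹)| ≥ |⟨u³v⁻¹⟩| = 4.
By orbit–stabilizer, |C_G(u³v⁻¹)| = |G| / |conj. class of u³v⁻¹| = 20 / 5 = 4.
The 4 elements commuting with u³v⁻¹ are {e, u⁵, u³v, u³v⁻¹}.

Answer: {e, u⁵, u³v, u³v⁻¹}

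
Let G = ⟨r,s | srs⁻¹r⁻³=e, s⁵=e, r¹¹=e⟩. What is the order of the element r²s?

Compute successive powers until reaching e:
  (r²s)¹ = r²s, (r²s)² = r⁸s², (r²s)³ = r⁴s³, (r²s)⁴ = r³s⁴, (r²s)⁵ = e.
The smallest positive k with (r²s)ᵏ = e is 5.

Answer: 5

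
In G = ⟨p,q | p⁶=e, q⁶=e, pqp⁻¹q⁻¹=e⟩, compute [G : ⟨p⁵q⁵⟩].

First find ord(p⁵q⁵) by computing successive powers:
  (p⁵q⁵)¹ = p⁵q⁵, (p⁵q⁵)² = p⁴q⁴, (p⁵q⁵)³ = p³q³, (p⁵q⁵)⁴ = p²q², (p⁵q⁵)⁵ = pq, (p⁵q⁵)⁶ = e.
So |⟨p⁵q⁵⟩| = ord(p⁵q⁵) = 6. With |G| = 36, by Lagrange [G : ⟨p⁵q⁵⟩] = 36/6 = 6.

Answer: 6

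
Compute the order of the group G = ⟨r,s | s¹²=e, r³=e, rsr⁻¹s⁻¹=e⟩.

Enumerate words in the generators, reducing via the relations: the distinct elements are
  {e, r, s, rs, r², s², s³, s⁴, s⁵, s⁶, s⁷, s⁸, s⁹, rs², rs³, rs⁴, rs⁵, rs⁶, rs⁷, rs⁸, rs⁹, r²s, s¹¹, s¹⁰, rs¹¹, rs¹⁰, r²s², r²s³, r²s⁴, r²s⁵, r²s⁶, r²s⁷, r²s⁸, r²s⁹, r²s¹¹, r²s¹⁰}.
No further products give new elements, so |G| = 36.

Answer: 36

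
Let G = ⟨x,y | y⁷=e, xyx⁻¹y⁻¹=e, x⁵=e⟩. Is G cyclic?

|G| = 35. The element xy has order 35 (its powers give 35 distinct elements), so ⟨xy⟩ = G and G is cyclic.

Answer: Yes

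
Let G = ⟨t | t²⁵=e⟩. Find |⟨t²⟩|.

|⟨t²⟩| equals the order of t². Compute successive powers until reaching e:
  (t²)¹ = t², (t²)² = t⁴, (t²)³ = t⁶, (t²)⁴ = t⁸, (t²)⁵ = t¹⁰, (t²)⁶ = t¹², (t²)⁷ = t¹⁴, (t²)⁸ = t¹⁶, (t²)⁹ = t¹⁸, (t²)¹⁰ = t²⁰, (t²)¹¹ = t²², (t²)¹² = t²⁴, (t²)¹³ = t, (t²)¹⁴ = t³, (t²)¹⁵ = t⁵, (t²)¹⁶ = t⁷, (t²)¹⁷ = t⁹, (t²)¹⁸ = t¹¹, (t²)¹⁹ = t¹³, (t²)²⁰ = t¹⁵, (t²)²¹ = t¹⁷, (t²)²² = t¹⁹, (t²)²³ = t²¹, (t²)²⁴ = t²³, (t²)²⁵ = e.
The smallest positive k with (t²)ᵏ = e is 25, so |⟨t²⟩| = 25.

Answer: 25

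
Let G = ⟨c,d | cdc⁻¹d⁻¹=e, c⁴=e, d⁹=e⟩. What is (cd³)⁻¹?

The order of (cd³) is 12 (smallest k with (cd³)ᵏ = e), so (cd³)⁻¹ = (cd³)¹¹ = c³d⁶.
Check: (cd³) · (c³d⁶) → (cd³) · c³ = d³;   (d³) · d⁶ = e, giving e as required.

Answer: c³d⁶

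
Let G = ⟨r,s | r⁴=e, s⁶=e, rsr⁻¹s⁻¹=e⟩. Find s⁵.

Compute successive powers of s, reducing at each step:
  s²: s · s = s²
  s³: (s²) · s = s³
  s⁴: (s³) · s = s⁴
  s⁵: (s⁴) · s = s⁵

Answer: s⁵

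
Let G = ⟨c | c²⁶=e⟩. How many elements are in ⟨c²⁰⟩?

|⟨c²⁰⟩| equals the order of c²⁰. Compute successive powers until reaching e:
  (c²⁰)¹ = c²⁰, (c²⁰)² = c¹⁴, (c²⁰)³ = c⁸, (c²⁰)⁴ = c², (c²⁰)⁵ = c²², (c²⁰)⁶ = c¹⁶, (c²⁰)⁷ = c¹⁰, (c²⁰)⁸ = c⁴, (c²⁰)⁹ = c²⁴, (c²⁰)¹⁰ = c¹⁸, (c²⁰)¹¹ = c¹², (c²⁰)¹² = c⁶, (c²⁰)¹³ = e.
The smallest positive k with (c²⁰)ᵏ = e is 13, so |⟨c²⁰⟩| = 13.

Answer: 13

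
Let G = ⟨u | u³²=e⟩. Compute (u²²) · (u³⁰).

Compute (u²²) · (u³⁰) by multiplying left to right and reducing via the relations at each step:
  (u²²) · u³⁰ = u²⁰

Answer: u²⁰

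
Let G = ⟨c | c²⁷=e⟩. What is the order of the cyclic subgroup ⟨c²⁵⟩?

|⟨c²⁵⟩| equals the order of c²⁵. Compute successive powers until reaching e:
  (c²⁵)¹ = c²⁵, (c²⁵)² = c²³, (c²⁵)³ = c²¹, (c²⁵)⁴ = c¹⁹, (c²⁵)⁵ = c¹⁷, (c²⁵)⁶ = c¹⁵, (c²⁵)⁷ = c¹³, (c²⁵)⁸ = c¹¹, (c²⁵)⁹ = c⁹, (c²⁵)¹⁰ = c⁷, (c²⁵)¹¹ = c⁵, (c²⁵)¹² = c³, (c²⁵)¹³ = c, (c²⁵)¹⁴ = c²⁶, (c²⁵)¹⁵ = c²⁴, (c²⁵)¹⁶ = c²², (c²⁵)¹⁷ = c²⁰, (c²⁵)¹⁸ = c¹⁸, (c²⁵)¹⁹ = c¹⁶, (c²⁵)²⁰ = c¹⁴, (c²⁵)²¹ = c¹², (c²⁵)²² = c¹⁰, (c²⁵)²³ = c⁸, (c²⁵)²⁴ = c⁶, (c²⁵)²⁵ = c⁴, (c²⁵)²⁶ = c², (c²⁵)²⁷ = e.
The smallest positive k with (c²⁵)ᵏ = e is 27, so |⟨c²⁵⟩| = 27.

Answer: 27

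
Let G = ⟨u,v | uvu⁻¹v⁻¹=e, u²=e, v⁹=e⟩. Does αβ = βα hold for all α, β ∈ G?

Each pair of generators commutes: u·v = uv = v·u. Since the generators pairwise commute, every element of G commutes with every other, so G is abelian.

Answer: Yes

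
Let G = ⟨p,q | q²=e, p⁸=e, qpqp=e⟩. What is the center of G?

An element z ∈ Z(G) iff z commutes with every generator.
For example p⁴ is central: (p⁴)·p = p⁵ = p·(p⁴); (p⁴)·q = p⁴q = q·(p⁴).
Whereas p ∉ Z(G) since p·q = pq ≠ p⁷q = q·p.
Checking each of the 16 elements this way gives Z(G) = {e, p⁴}, of order 2.

Answer: {e, p⁴}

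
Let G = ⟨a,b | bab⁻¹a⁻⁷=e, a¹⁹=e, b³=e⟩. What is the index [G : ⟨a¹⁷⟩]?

First find ord(a¹⁷) by computing successive powers:
  (a¹⁷)¹ = a¹⁷, (a¹⁷)² = a¹⁵, (a¹⁷)³ = a¹³, (a¹⁷)⁴ = a¹¹, (a¹⁷)⁵ = a⁹, (a¹⁷)⁶ = a⁷, (a¹⁷)⁷ = a⁵, (a¹⁷)⁸ = a³, (a¹⁷)⁹ = a, (a¹⁷)¹⁰ = a¹⁸, (a¹⁷)¹¹ = a¹⁶, (a¹⁷)¹² = a¹⁴, (a¹⁷)¹³ = a¹², (a¹⁷)¹⁴ = a¹⁰, (a¹⁷)¹⁵ = a⁸, (a¹⁷)¹⁶ = a⁶, (a¹⁷)¹⁷ = a⁴, (a¹⁷)¹⁸ = a², (a¹⁷)¹⁹ = e.
So |⟨a¹⁷⟩| = ord(a¹⁷) = 19. With |G| = 57, by Lagrange [G : ⟨a¹⁷⟩] = 57/19 = 3.

Answer: 3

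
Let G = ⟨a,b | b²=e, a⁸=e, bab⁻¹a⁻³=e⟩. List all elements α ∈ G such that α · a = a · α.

⟨a⟩ ⊆ C_G(a) since powers of a commute with a; so |C_G(a)| ≥ |⟨a⟩| = 8.
By orbit–stabilizer, |C_G(a)| = |G| / |conj. class of a| = 16 / 2 = 8.
The 8 elements commuting with a are {e, a, a², a³, a⁴, a⁵, a⁶, a⁷}.

Answer: {e, a, a², a³, a⁴, a⁵, a⁶, a⁷}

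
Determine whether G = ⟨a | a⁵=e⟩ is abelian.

G has a single generator, so G is cyclic and hence abelian.

Answer: Yes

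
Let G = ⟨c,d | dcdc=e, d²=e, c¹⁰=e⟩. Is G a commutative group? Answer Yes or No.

c·d = cd but d·c = c⁹d, so c·d ≠ d·c and G is not abelian.

Answer: No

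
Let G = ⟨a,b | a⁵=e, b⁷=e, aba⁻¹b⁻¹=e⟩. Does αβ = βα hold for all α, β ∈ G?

Each pair of generators commutes: a·b = ab = b·a. Since the generators pairwise commute, every element of G commutes with every other, so G is abelian.

Answer: Yes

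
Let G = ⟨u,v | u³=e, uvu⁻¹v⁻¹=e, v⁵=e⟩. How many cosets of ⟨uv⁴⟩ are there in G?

First find ord(uv⁴) by computing successive powers:
  (uv⁴)¹ = uv⁴, (uv⁴)² = u²v³, (uv⁴)³ = v², (uv⁴)⁴ = uv, (uv⁴)⁵ = u², (uv⁴)⁶ = v⁴, (uv⁴)⁷ = uv³, (uv⁴)⁸ = u²v², (uv⁴)⁹ = v, (uv⁴)¹⁰ = u, (uv⁴)¹¹ = u²v⁴, (uv⁴)¹² = v³, (uv⁴)¹³ = uv², (uv⁴)¹⁴ = u²v, (uv⁴)¹⁵ = e.
So |⟨uv⁴⟩| = ord(uv⁴) = 15. With |G| = 15, by Lagrange [G : ⟨uv⁴⟩] = 15/15 = 1.

Answer: 1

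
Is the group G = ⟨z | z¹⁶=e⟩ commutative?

G has a single generator, so G is cyclic and hence abelian.

Answer: Yes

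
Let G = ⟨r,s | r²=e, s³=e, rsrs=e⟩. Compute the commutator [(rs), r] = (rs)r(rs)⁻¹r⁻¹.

[(rs), r] = (rs)·r·(rs)⁻¹·r⁻¹.
  (rs) · r = s²
  (s²) · (rs) = rs²
  (rs²) · r = s

Answer: s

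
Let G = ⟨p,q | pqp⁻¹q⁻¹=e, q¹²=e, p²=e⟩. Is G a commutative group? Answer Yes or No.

Each pair of generators commutes: p·q = pq = q·p. Since the generators pairwise commute, every element of G commutes with every other, so G is abelian.

Answer: Yes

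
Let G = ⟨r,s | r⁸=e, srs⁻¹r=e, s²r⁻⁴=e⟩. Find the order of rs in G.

Compute successive powers until reaching e:
  (rs)¹ = rs, (rs)² = r⁴, (rs)³ = rs⁻¹, (rs)⁴ = e.
The smallest positive k with (rs)ᵏ = e is 4.

Answer: 4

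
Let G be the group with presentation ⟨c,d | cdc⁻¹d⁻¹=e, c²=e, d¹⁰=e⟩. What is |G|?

Enumerate words in the generators, reducing via the relations: the distinct elements are
  {c, d, e, cd, d², d³, d⁴, d⁵, d⁶, d⁷, d⁸, d⁹, cd², cd³, cd⁴, cd⁵, cd⁶, cd⁷, cd⁸, cd⁹}.
No further products give new elements, so |G| = 20.

Answer: 20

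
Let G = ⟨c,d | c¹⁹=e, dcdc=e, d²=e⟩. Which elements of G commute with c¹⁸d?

⟨c¹⁸d⟩ ⊆ C_G(c¹⁸d) since powers of c¹⁸d commute with c¹⁸d; so |C_G(c¹⁸d)| ≥ |⟨c¹⁸d⟩| = 2.
By orbit–stabilizer, |C_G(c¹⁸d)| = |G| / |conj. class of c¹⁸d| = 38 / 19 = 2.
The 2 elements commuting with c¹⁸d are {e, c¹⁸d}.

Answer: {e, c¹⁸d}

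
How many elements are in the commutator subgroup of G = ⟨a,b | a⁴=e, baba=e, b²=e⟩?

G' = [G, G] is generated by all commutators. The generator-pair commutators are: [a, b] = a².
The subgroup they normally generate is {e, a²}, of order 2.
Check: |G/G'| = 8/2 = 4 is the order of the abelianisation.

Answer: 2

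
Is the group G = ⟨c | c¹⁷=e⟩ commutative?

G has a single generator, so G is cyclic and hence abelian.

Answer: Yes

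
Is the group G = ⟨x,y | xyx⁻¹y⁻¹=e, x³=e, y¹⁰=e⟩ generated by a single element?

|G| = 30. The element xy has order 30 (its powers give 30 distinct elements), so ⟨xy⟩ = G and G is cyclic.

Answer: Yes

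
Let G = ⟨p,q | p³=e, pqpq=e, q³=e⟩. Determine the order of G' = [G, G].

G' = [G, G] is generated by all commutators. The generator-pair commutators are: [p, q] = pq²p.
The subgroup they normally generate is {e, pq, p²q², pq²p}, of order 4.
Check: |G/G'| = 12/4 = 3 is the order of the abelianisation.

Answer: 4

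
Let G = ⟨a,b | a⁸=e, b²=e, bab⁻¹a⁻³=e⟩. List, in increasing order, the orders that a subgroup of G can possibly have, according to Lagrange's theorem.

|G| = 16 = 2⁴. By Lagrange's theorem the order of any subgroup divides 16; the divisors of 16 are 1, 2, 4, 8, 16.

Answer: 1, 2, 4, 8, 16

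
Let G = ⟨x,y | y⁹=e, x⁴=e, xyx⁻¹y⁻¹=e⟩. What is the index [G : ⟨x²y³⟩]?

First find ord(x²y³) by computing successive powers:
  (x²y³)¹ = x²y³, (x²y³)² = y⁶, (x²y³)³ = x², (x²y³)⁴ = y³, (x²y³)⁵ = x²y⁶, (x²y³)⁶ = e.
So |⟨x²y³⟩| = ord(x²y³) = 6. With |G| = 36, by Lagrange [G : ⟨x²y³⟩] = 36/6 = 6.

Answer: 6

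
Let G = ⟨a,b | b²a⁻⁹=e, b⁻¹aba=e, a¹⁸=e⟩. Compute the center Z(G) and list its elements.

An element z ∈ Z(G) iff z commutes with every generator.
For example a⁹ is central: (a⁹)·a = a¹⁰ = a·(a⁹); (a⁹)·b = b⁻¹ = b·(a⁹).
Whereas a ∉ Z(G) since a·b = ab ≠ a⁸b⁻¹ = b·a.
Checking each of the 36 elements this way gives Z(G) = {e, a⁹}, of order 2.

Answer: {e, a⁹}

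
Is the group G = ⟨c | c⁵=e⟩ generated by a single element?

|G| = 5. The element c has order 5 (its powers give 5 distinct elements), so ⟨c⟩ = G and G is cyclic.

Answer: Yes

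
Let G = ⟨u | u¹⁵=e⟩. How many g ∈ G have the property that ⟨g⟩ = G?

G is cyclic of order 15. An element generates G iff its order is 15, and a cyclic group of order 15 has exactly φ(15) = 8 such elements.

Answer: 8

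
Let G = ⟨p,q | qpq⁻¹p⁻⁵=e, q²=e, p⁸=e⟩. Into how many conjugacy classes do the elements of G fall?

The conjugacy classes (representative and size) are:
  [e] (size 1), [p⁵] (size 2), [p²] (size 1), [p⁷] (size 2), [p⁴] (size 1), [p⁶] (size 1), [q] (size 2), [p⁵q] (size 2), [p²q] (size 2), [p³q] (size 2).
Class equation: 1 + 2 + 1 + 2 + 1 + 1 + 2 + 2 + 2 + 2 = 16 = |G|. So G has 10 conjugacy classes.

Answer: 10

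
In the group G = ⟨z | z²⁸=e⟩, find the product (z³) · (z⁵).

Compute (z³) · (z⁵) by multiplying left to right and reducing via the relations at each step:
  (z³) · z⁵ = z⁸

Answer: z⁸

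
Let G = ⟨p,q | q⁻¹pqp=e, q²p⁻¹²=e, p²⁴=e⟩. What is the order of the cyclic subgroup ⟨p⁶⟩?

|⟨p⁶⟩| equals the order of p⁶. Compute successive powers until reaching e:
  (p⁶)¹ = p⁶, (p⁶)² = p¹², (p⁶)³ = p¹⁸, (p⁶)⁴ = e.
The smallest positive k with (p⁶)ᵏ = e is 4, so |⟨p⁶⟩| = 4.

Answer: 4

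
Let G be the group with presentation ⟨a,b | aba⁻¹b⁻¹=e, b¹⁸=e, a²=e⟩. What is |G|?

Enumerate words in the generators, reducing via the relations: the distinct elements are
  {a, b, e, ab, b², b³, b⁴, b⁵, b⁶, b⁷, b⁸, b⁹, ab², ab³, ab⁴, ab⁵, ab⁶, ab⁷, ab⁸, ab⁹, b¹², b¹³, b¹¹, b¹⁰, b¹⁴, b¹⁵, b¹⁶, b¹⁷, ab¹², ab¹³, ab¹¹, ab¹⁰, ab¹⁴, ab¹⁵, ab¹⁶, ab¹⁷}.
No further products give new elements, so |G| = 36.

Answer: 36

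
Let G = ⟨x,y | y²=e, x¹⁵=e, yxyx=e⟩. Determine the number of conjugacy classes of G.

The conjugacy classes (representative and size) are:
  [e] (size 1), [x¹⁴] (size 2), [x²] (size 2), [x³] (size 2), [x⁴] (size 2), [x¹⁰] (size 2), [x⁹] (size 2), [x⁷] (size 2), [x¹³y] (size 15).
Class equation: 1 + 2 + 2 + 2 + 2 + 2 + 2 + 2 + 15 = 30 = |G|. So G has 9 conjugacy classes.

Answer: 9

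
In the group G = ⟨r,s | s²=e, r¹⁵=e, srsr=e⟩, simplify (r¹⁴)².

Compute successive powers of (r¹⁴), reducing at each step:
  (r¹⁴)²: (r¹⁴) · r¹⁴ = r¹³

Answer: r¹³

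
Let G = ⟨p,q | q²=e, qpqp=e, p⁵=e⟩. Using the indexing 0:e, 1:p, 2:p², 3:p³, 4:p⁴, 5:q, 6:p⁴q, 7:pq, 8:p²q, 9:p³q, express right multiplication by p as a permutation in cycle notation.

(0 1 2 3 4)(5 6 9 8 7)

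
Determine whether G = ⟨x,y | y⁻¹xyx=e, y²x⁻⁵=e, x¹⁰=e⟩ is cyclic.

Every cyclic group is abelian. But x·y = xy while y·x = x⁴y⁻¹, so x·y ≠ y·x and G is not abelian. Hence G is not cyclic.

Answer: No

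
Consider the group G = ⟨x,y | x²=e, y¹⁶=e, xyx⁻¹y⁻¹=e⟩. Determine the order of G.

Enumerate words in the generators, reducing via the relations: the distinct elements are
  {e, x, y, xy, y², y³, y⁴, y⁵, y⁶, y⁷, y⁸, y⁹, xy², xy³, xy⁴, xy⁵, xy⁶, xy⁷, xy⁸, xy⁹, y¹², y¹³, y¹¹, y¹⁰, y¹⁴, y¹⁵, xy¹², xy¹³, xy¹¹, xy¹⁰, xy¹⁴, xy¹⁵}.
No further products give new elements, so |G| = 32.

Answer: 32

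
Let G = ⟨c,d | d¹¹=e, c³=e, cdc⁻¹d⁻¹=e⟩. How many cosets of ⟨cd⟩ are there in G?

First find ord(cd) by computing successive powers:
  (cd)¹ = cd, (cd)² = c²d², (cd)³ = d³, (cd)⁴ = cd⁴, (cd)⁵ = c²d⁵, (cd)⁶ = d⁶, (cd)⁷ = cd⁷, (cd)⁸ = c²d⁸, (cd)⁹ = d⁹, (cd)¹⁰ = cd¹⁰, (cd)¹¹ = c², (cd)¹² = d, (cd)¹³ = cd², (cd)¹⁴ = c²d³, (cd)¹⁵ = d⁴, (cd)¹⁶ = cd⁵, (cd)¹⁷ = c²d⁶, (cd)¹⁸ = d⁷, (cd)¹⁹ = cd⁸, (cd)²⁰ = c²d⁹, (cd)²¹ = d¹⁰, (cd)²² = c, (cd)²³ = c²d, (cd)²⁴ = d², (cd)²⁵ = cd³, (cd)²⁶ = c²d⁴, (cd)²⁷ = d⁵, (cd)²⁸ = cd⁶, (cd)²⁹ = c²d⁷, (cd)³⁰ = d⁸, (cd)³¹ = cd⁹, (cd)³² = c²d¹⁰, (cd)³³ = e.
So |⟨cd⟩| = ord(cd) = 33. With |G| = 33, by Lagrange [G : ⟨cd⟩] = 33/33 = 1.

Answer: 1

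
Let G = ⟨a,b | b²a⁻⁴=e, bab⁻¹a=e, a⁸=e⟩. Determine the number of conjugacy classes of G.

The conjugacy classes (representative and size) are:
  [e] (size 1), [a⁷] (size 2), [a²] (size 2), [a⁵] (size 2), [a⁴] (size 1), [a²b⁻¹] (size 4), [a³b] (size 4).
Class equation: 1 + 2 + 2 + 2 + 1 + 4 + 4 = 16 = |G|. So G has 7 conjugacy classes.

Answer: 7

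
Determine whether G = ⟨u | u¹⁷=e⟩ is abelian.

G has a single generator, so G is cyclic and hence abelian.

Answer: Yes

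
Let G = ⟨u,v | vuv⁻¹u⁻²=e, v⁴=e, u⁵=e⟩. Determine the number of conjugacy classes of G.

The conjugacy classes (representative and size) are:
  [e] (size 1), [u⁴] (size 4), [u²v] (size 5), [v²] (size 5), [u³v³] (size 5).
Class equation: 1 + 4 + 5 + 5 + 5 = 20 = |G|. So G has 5 conjugacy classes.

Answer: 5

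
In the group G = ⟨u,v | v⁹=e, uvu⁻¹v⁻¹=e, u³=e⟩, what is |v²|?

Compute successive powers until reaching e:
  (v²)¹ = v², (v²)² = v⁴, (v²)³ = v⁶, (v²)⁴ = v⁸, (v²)⁵ = v, (v²)⁶ = v³, (v²)⁷ = v⁵, (v²)⁸ = v⁷, (v²)⁹ = e.
The smallest positive k with (v²)ᵏ = e is 9.

Answer: 9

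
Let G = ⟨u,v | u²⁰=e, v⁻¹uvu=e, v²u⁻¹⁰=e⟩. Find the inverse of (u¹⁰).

The order of (u¹⁰) is 2 (smallest k with (u¹⁰)ᵏ = e), so (u¹⁰)⁻¹ = (u¹⁰)¹ = u¹⁰.
Check: (u¹⁰) · (u¹⁰) → (u¹⁰) · u¹⁰ = e, giving e as required.

Answer: u¹⁰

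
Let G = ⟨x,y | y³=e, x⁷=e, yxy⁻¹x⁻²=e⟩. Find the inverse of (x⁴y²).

The order of (x⁴y²) is 3 (smallest k with (x⁴y²)ᵏ = e), so (x⁴y²)⁻¹ = (x⁴y²)² = x⁶y.
Check: (x⁴y²) · (x⁶y) → (x⁴y²) · x⁶ = y²;   (y²) · y = e, giving e as required.

Answer: x⁶y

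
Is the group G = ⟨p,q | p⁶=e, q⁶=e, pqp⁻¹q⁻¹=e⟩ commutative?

Each pair of generators commutes: p·q = pq = q·p. Since the generators pairwise commute, every element of G commutes with every other, so G is abelian.

Answer: Yes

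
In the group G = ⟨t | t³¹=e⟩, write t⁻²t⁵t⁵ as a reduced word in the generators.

Multiply left to right, reducing at each step:
  (t²⁹) · t⁵ = t³
  (t³) · t⁵ = t⁸

Answer: t⁸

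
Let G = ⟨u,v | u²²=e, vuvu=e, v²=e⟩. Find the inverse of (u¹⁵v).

The order of (u¹⁵v) is 2 (smallest k with (u¹⁵v)ᵏ = e), so (u¹⁵v)⁻¹ = (u¹⁵v)¹ = u¹⁵v.
Check: (u¹⁵v) · (u¹⁵v) → (u¹⁵v) · u¹⁵ = v;   v · v = e, giving e as required.

Answer: u¹⁵v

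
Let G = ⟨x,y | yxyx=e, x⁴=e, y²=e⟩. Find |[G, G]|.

G' = [G, G] is generated by all commutators. The generator-pair commutators are: [x, y] = x².
The subgroup they normally generate is {e, x²}, of order 2.
Check: |G/G'| = 8/2 = 4 is the order of the abelianisation.

Answer: 2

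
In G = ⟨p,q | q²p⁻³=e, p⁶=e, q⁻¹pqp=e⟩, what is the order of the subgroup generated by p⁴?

|⟨p⁴⟩| equals the order of p⁴. Compute successive powers until reaching e:
  (p⁴)¹ = p⁴, (p⁴)² = p², (p⁴)³ = e.
The smallest positive k with (p⁴)ᵏ = e is 3, so |⟨p⁴⟩| = 3.

Answer: 3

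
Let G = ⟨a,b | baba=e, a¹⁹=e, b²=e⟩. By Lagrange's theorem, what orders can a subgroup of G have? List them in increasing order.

|G| = 38 = 2 · 19. By Lagrange's theorem the order of any subgroup divides 38; the divisors of 38 are 1, 2, 19, 38.

Answer: 1, 2, 19, 38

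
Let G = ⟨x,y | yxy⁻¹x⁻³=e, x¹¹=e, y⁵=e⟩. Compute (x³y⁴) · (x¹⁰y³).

Compute (x³y⁴) · (x¹⁰y³) by multiplying left to right and reducing via the relations at each step:
  (x³y⁴) · x¹⁰ = x¹⁰y⁴
  (x¹⁰y⁴) · y³ = x¹⁰y²

Answer: x¹⁰y²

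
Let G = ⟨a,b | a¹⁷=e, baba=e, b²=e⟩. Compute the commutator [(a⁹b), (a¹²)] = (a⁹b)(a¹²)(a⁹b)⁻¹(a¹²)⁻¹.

[(a⁹b), (a¹²)] = (a⁹b)·(a¹²)·(a⁹b)⁻¹·(a¹²)⁻¹.
  (a⁹b) · (a¹²) = a¹⁴b
  (a¹⁴b) · (a⁹b) = a⁵
  (a⁵) · (a⁵) = a¹⁰

Answer: a¹⁰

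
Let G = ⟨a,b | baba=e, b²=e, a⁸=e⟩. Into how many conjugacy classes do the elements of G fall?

The conjugacy classes (representative and size) are:
  [e] (size 1), [a] (size 2), [a⁶] (size 2), [a³] (size 2), [a⁴] (size 1), [b] (size 4), [a⁵b] (size 4).
Class equation: 1 + 2 + 2 + 2 + 1 + 4 + 4 = 16 = |G|. So G has 7 conjugacy classes.

Answer: 7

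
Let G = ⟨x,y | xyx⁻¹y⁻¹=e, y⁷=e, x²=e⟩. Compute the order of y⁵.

Compute successive powers until reaching e:
  (y⁵)¹ = y⁵, (y⁵)² = y³, (y⁵)³ = y, (y⁵)⁴ = y⁶, (y⁵)⁵ = y⁴, (y⁵)⁶ = y², (y⁵)⁷ = e.
The smallest positive k with (y⁵)ᵏ = e is 7.

Answer: 7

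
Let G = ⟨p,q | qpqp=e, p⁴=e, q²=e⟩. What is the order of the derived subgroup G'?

G' = [G, G] is generated by all commutators. The generator-pair commutators are: [p, q] = p².
The subgroup they normally generate is {e, p²}, of order 2.
Check: |G/G'| = 8/2 = 4 is the order of the abelianisation.

Answer: 2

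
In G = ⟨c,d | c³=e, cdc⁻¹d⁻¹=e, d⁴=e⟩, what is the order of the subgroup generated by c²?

|⟨c²⟩| equals the order of c². Compute successive powers until reaching e:
  (c²)¹ = c², (c²)² = c, (c²)³ = e.
The smallest positive k with (c²)ᵏ = e is 3, so |⟨c²⟩| = 3.

Answer: 3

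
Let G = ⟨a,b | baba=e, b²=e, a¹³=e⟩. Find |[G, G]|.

G' = [G, G] is generated by all commutators. The generator-pair commutators are: [a, b] = a².
The subgroup they normally generate is {e, a, a², a³, a⁴, a⁵, a⁶, a⁷, a⁸, a⁹, a¹⁰, a¹¹, a¹²}, of order 13.
Check: |G/G'| = 26/13 = 2 is the order of the abelianisation.

Answer: 13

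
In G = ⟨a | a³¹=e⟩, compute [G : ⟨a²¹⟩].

First find ord(a²¹) by computing successive powers:
  (a²¹)¹ = a²¹, (a²¹)² = a¹¹, (a²¹)³ = a, (a²¹)⁴ = a²², (a²¹)⁵ = a¹², (a²¹)⁶ = a², (a²¹)⁷ = a²³, (a²¹)⁸ = a¹³, (a²¹)⁹ = a³, (a²¹)¹⁰ = a²⁴, (a²¹)¹¹ = a¹⁴, (a²¹)¹² = a⁴, (a²¹)¹³ = a²⁵, (a²¹)¹⁴ = a¹⁵, (a²¹)¹⁵ = a⁵, (a²¹)¹⁶ = a²⁶, (a²¹)¹⁷ = a¹⁶, (a²¹)¹⁸ = a⁶, (a²¹)¹⁹ = a²⁷, (a²¹)²⁰ = a¹⁷, (a²¹)²¹ = a⁷, (a²¹)²² = a²⁸, (a²¹)²³ = a¹⁸, (a²¹)²⁴ = a⁸, (a²¹)²⁵ = a²⁹, (a²¹)²⁶ = a¹⁹, (a²¹)²⁷ = a⁹, (a²¹)²⁸ = a³⁰, (a²¹)²⁹ = a²⁰, (a²¹)³⁰ = a¹⁰, (a²¹)³¹ = e.
So |⟨a²¹⟩| = ord(a²¹) = 31. With |G| = 31, by Lagrange [G : ⟨a²¹⟩] = 31/31 = 1.

Answer: 1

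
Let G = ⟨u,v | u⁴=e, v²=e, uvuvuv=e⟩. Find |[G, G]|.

G' = [G, G] is generated by all commutators. The generator-pair commutators are: [u, v] = u²vu.
The subgroup they normally generate is {e, u², uv, vu³, u²vu, u³v, u²vu³, vu, uvu², vu²v, u²vu²v, u³vu²}, of order 12.
Check: |G/G'| = 24/12 = 2 is the order of the abelianisation.

Answer: 12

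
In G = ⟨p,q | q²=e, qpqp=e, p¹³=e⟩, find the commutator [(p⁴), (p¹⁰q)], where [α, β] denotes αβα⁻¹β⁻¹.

[(p⁴), (p¹⁰q)] = (p⁴)·(p¹⁰q)·(p⁴)⁻¹·(p¹⁰q)⁻¹.
  (p⁴) · (p¹⁰q) = pq
  (pq) · (p⁹) = p⁵q
  (p⁵q) · (p¹⁰q) = p⁸

Answer: p⁸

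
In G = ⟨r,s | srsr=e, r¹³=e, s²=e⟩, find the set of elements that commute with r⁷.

⟨r⁷⟩ ⊆ C_G(r⁷) since powers of r⁷ commute with r⁷; so |C_G(r⁷)| ≥ |⟨r⁷⟩| = 13.
By orbit–stabilizer, |C_G(r⁷)| = |G| / |conj. class of r⁷| = 26 / 2 = 13.
The 13 elements commuting with r⁷ are {e, r, r², r³, r⁴, r⁵, r⁶, r⁷, r⁸, r⁹, r¹⁰, r¹¹, r¹²}.

Answer: {e, r, r², r³, r⁴, r⁵, r⁶, r⁷, r⁸, r⁹, r¹⁰, r¹¹, r¹²}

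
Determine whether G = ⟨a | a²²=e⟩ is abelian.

G has a single generator, so G is cyclic and hence abelian.

Answer: Yes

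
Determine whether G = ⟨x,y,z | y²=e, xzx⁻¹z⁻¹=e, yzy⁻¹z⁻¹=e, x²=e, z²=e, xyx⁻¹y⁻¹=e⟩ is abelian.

Each pair of generators commutes: x·y = xy = y·x; x·z = xz = z·x; y·z = yz = z·y. Since the generators pairwise commute, every element of G commutes with every other, so G is abelian.

Answer: Yes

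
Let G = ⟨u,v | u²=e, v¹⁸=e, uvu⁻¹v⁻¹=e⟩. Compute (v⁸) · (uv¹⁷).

Compute (v⁸) · (uv¹⁷) by multiplying left to right and reducing via the relations at each step:
  (v⁸) · u = uv⁸
  (uv⁸) · v¹⁷ = uv⁷

Answer: uv⁷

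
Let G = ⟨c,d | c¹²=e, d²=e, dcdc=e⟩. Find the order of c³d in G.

Compute successive powers until reaching e:
  (c³d)¹ = c³d, (c³d)² = e.
The smallest positive k with (c³d)ᵏ = e is 2.

Answer: 2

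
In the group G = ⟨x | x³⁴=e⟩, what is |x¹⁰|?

Compute successive powers until reaching e:
  (x¹⁰)¹ = x¹⁰, (x¹⁰)² = x²⁰, (x¹⁰)³ = x³⁰, (x¹⁰)⁴ = x⁶, (x¹⁰)⁵ = x¹⁶, (x¹⁰)⁶ = x²⁶, (x¹⁰)⁷ = x², (x¹⁰)⁸ = x¹², (x¹⁰)⁹ = x²², (x¹⁰)¹⁰ = x³², (x¹⁰)¹¹ = x⁸, (x¹⁰)¹² = x¹⁸, (x¹⁰)¹³ = x²⁸, (x¹⁰)¹⁴ = x⁴, (x¹⁰)¹⁵ = x¹⁴, (x¹⁰)¹⁶ = x²⁴, (x¹⁰)¹⁷ = e.
The smallest positive k with (x¹⁰)ᵏ = e is 17.

Answer: 17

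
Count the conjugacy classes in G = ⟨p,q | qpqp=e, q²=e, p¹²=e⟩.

The conjugacy classes (representative and size) are:
  [e] (size 1), [p¹¹] (size 2), [p²] (size 2), [p⁹] (size 2), [p⁴] (size 2), [p⁵] (size 2), [p⁶] (size 1), [q] (size 6), [pq] (size 6).
Class equation: 1 + 2 + 2 + 2 + 2 + 2 + 1 + 6 + 6 = 24 = |G|. So G has 9 conjugacy classes.

Answer: 9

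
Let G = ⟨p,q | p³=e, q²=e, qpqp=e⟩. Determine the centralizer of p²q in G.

⟨p²q⟩ ⊆ C_G(p²q) since powers of p²q commute with p²q; so |C_G(p²q)| ≥ |⟨p²q⟩| = 2.
By orbit–stabilizer, |C_G(p²q)| = |G| / |conj. class of p²q| = 6 / 3 = 2.
The 2 elements commuting with p²q are {e, p²q}.

Answer: {e, p²q}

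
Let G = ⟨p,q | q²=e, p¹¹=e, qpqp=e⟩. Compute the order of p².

Compute successive powers until reaching e:
  (p²)¹ = p², (p²)² = p⁴, (p²)³ = p⁶, (p²)⁴ = p⁸, (p²)⁵ = p¹⁰, (p²)⁶ = p, (p²)⁷ = p³, (p²)⁸ = p⁵, (p²)⁹ = p⁷, (p²)¹⁰ = p⁹, (p²)¹¹ = e.
The smallest positive k with (p²)ᵏ = e is 11.

Answer: 11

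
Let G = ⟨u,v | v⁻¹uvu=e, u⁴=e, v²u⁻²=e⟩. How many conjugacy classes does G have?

The conjugacy classes (representative and size) are:
  [e] (size 1), [u³] (size 2), [u²] (size 1), [v⁻¹] (size 2), [uv⁻¹] (size 2).
Class equation: 1 + 2 + 1 + 2 + 2 = 8 = |G|. So G has 5 conjugacy classes.

Answer: 5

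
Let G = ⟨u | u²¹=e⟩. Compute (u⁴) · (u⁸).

Compute (u⁴) · (u⁸) by multiplying left to right and reducing via the relations at each step:
  (u⁴) · u⁸ = u¹²

Answer: u¹²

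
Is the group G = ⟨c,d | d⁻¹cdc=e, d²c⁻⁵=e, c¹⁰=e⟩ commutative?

c·d = cd but d·c = c⁴d⁻¹, so c·d ≠ d·c and G is not abelian.

Answer: No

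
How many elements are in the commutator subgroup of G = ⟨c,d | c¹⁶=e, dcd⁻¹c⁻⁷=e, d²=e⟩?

G' = [G, G] is generated by all commutators. The generator-pair commutators are: [c, d] = c¹⁰.
The subgroup they normally generate is {e, c², c⁴, c⁶, c⁸, c¹⁰, c¹², c¹⁴}, of order 8.
Check: |G/G'| = 32/8 = 4 is the order of the abelianisation.

Answer: 8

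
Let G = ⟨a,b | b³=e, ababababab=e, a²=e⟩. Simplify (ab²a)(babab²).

Compute (ab²a) · (babab²) by multiplying left to right and reducing via the relations at each step:
  (ab²a) · b = ab²ab
  (ab²ab) · a = ab²aba
  (ab²aba) · b = ab²abab
  (ab²abab) · a = abab²ab²
  (abab²ab²) · b² = abab²ab

Answer: abab²ab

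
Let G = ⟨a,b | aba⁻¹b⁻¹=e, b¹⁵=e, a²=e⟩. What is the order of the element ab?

Compute successive powers until reaching e:
  (ab)¹ = ab, (ab)² = b², (ab)³ = ab³, (ab)⁴ = b⁴, (ab)⁵ = ab⁵, (ab)⁶ = b⁶, (ab)⁷ = ab⁷, (ab)⁸ = b⁸, (ab)⁹ = ab⁹, (ab)¹⁰ = b¹⁰, (ab)¹¹ = ab¹¹, (ab)¹² = b¹², (ab)¹³ = ab¹³, (ab)¹⁴ = b¹⁴, (ab)¹⁵ = a, (ab)¹⁶ = b, (ab)¹⁷ = ab², (ab)¹⁸ = b³, (ab)¹⁹ = ab⁴, (ab)²⁰ = b⁵, (ab)²¹ = ab⁶, (ab)²² = b⁷, (ab)²³ = ab⁸, (ab)²⁴ = b⁹, (ab)²⁵ = ab¹⁰, (ab)²⁶ = b¹¹, (ab)²⁷ = ab¹², (ab)²⁸ = b¹³, (ab)²⁹ = ab¹⁴, (ab)³⁰ = e.
The smallest positive k with (ab)ᵏ = e is 30.

Answer: 30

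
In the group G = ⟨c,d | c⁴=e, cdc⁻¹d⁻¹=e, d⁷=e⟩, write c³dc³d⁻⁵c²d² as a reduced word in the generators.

Multiply left to right, reducing at each step:
  (c³) · d = c³d
  (c³d) · c³ = c²d
  (c²d) · d⁻⁵ = c²d³
  (c²d³) · c² = d³
  (d³) · d² = d⁵

Answer: d⁵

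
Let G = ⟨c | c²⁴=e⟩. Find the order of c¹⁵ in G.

Compute successive powers until reaching e:
  (c¹⁵)¹ = c¹⁵, (c¹⁵)² = c⁶, (c¹⁵)³ = c²¹, (c¹⁵)⁴ = c¹², (c¹⁵)⁵ = c³, (c¹⁵)⁶ = c¹⁸, (c¹⁵)⁷ = c⁹, (c¹⁵)⁸ = e.
The smallest positive k with (c¹⁵)ᵏ = e is 8.

Answer: 8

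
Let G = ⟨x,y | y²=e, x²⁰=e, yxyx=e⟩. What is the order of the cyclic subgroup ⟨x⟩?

|⟨x⟩| equals the order of x. Compute successive powers until reaching e:
  x¹ = x, x² = x², x³ = x³, x⁴ = x⁴, x⁵ = x⁵, x⁶ = x⁶, x⁷ = x⁷, x⁸ = x⁸, x⁹ = x⁹, x¹⁰ = x¹⁰, x¹¹ = x¹¹, x¹² = x¹², x¹³ = x¹³, x¹⁴ = x¹⁴, x¹⁵ = x¹⁵, x¹⁶ = x¹⁶, x¹⁷ = x¹⁷, x¹⁸ = x¹⁸, x¹⁹ = x¹⁹, x²⁰ = e.
The smallest positive k with xᵏ = e is 20, so |⟨x⟩| = 20.

Answer: 20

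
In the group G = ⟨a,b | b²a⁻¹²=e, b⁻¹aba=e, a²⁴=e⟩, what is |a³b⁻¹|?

Compute successive powers until reaching e:
  (a³b⁻¹)¹ = a³b⁻¹, (a³b⁻¹)² = a¹², (a³b⁻¹)³ = a³b, (a³b⁻¹)⁴ = e.
The smallest positive k with (a³b⁻¹)ᵏ = e is 4.

Answer: 4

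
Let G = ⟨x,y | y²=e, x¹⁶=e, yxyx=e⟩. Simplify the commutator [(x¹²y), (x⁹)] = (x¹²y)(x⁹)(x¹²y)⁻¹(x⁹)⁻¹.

[(x¹²y), (x⁹)] = (x¹²y)·(x⁹)·(x¹²y)⁻¹·(x⁹)⁻¹.
  (x¹²y) · (x⁹) = x³y
  (x³y) · (x¹²y) = x⁷
  (x⁷) · (x⁷) = x¹⁴

Answer: x¹⁴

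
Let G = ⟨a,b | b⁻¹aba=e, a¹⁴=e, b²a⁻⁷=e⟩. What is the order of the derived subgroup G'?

G' = [G, G] is generated by all commutators. The generator-pair commutators are: [a, b] = a².
The subgroup they normally generate is {e, a², a⁴, a⁶, a⁸, a¹⁰, a¹²}, of order 7.
Check: |G/G'| = 28/7 = 4 is the order of the abelianisation.

Answer: 7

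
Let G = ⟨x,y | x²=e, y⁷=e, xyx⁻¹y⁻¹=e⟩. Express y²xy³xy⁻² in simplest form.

Multiply left to right, reducing at each step:
  (y²) · x = xy²
  (xy²) · y³ = xy⁵
  (xy⁵) · x = y⁵
  (y⁵) · y⁻² = y³

Answer: y³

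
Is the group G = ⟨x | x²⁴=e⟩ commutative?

G has a single generator, so G is cyclic and hence abelian.

Answer: Yes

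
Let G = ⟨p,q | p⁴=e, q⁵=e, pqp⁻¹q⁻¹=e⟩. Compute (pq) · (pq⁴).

Compute (pq) · (pq⁴) by multiplying left to right and reducing via the relations at each step:
  (pq) · p = p²q
  (p²q) · q⁴ = p²

Answer: p²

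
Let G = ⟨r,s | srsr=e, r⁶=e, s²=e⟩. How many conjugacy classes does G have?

The conjugacy classes (representative and size) are:
  [e] (size 1), [r⁵] (size 2), [r⁴] (size 2), [r³] (size 1), [s] (size 3), [r³s] (size 3).
Class equation: 1 + 2 + 2 + 1 + 3 + 3 = 12 = |G|. So G has 6 conjugacy classes.

Answer: 6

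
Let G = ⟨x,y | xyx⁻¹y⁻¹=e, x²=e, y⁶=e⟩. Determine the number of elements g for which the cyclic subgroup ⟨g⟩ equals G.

⟨g⟩ = G would require ord(g) = |G| = 12, but the maximum element order in G is 6 < 12. So G is not cyclic and no single element generates it: the count is 0.

Answer: 0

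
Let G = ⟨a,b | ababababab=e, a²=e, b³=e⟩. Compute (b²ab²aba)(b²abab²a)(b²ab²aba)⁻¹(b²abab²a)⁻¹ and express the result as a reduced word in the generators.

[(b²ab²aba), (b²abab²a)] = (b²ab²aba)·(b²abab²a)·(b²ab²aba)⁻¹·(b²abab²a)⁻¹.
  (b²ab²aba) · (b²abab²a) = ab²abab²ab
  (ab²abab²ab) · (ab²abab) = b²abab²ab²
  (b²abab²ab²) · (abab²ab) = abab²ab²

Answer: abab²ab²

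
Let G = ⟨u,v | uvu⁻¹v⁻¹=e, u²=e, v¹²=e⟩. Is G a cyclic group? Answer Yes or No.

|G| = 24, but the maximum element order in G is 12 < 24. No single element generates all of G, so G is not cyclic.

Answer: No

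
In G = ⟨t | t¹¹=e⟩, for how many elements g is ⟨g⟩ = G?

G is cyclic of order 11. An element generates G iff its order is 11, and a cyclic group of order 11 has exactly φ(11) = 10 such elements.

Answer: 10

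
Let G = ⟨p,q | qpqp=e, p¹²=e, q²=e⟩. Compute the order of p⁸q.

Compute successive powers until reaching e:
  (p⁸q)¹ = p⁸q, (p⁸q)² = e.
The smallest positive k with (p⁸q)ᵏ = e is 2.

Answer: 2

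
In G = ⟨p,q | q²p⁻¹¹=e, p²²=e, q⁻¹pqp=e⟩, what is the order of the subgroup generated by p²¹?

|⟨p²¹⟩| equals the order of p²¹. Compute successive powers until reaching e:
  (p²¹)¹ = p²¹, (p²¹)² = p²⁰, (p²¹)³ = p¹⁹, (p²¹)⁴ = p¹⁸, (p²¹)⁵ = p¹⁷, (p²¹)⁶ = p¹⁶, (p²¹)⁷ = p¹⁵, (p²¹)⁸ = p¹⁴, (p²¹)⁹ = p¹³, (p²¹)¹⁰ = p¹², (p²¹)¹¹ = p¹¹, (p²¹)¹² = p¹⁰, (p²¹)¹³ = p⁹, (p²¹)¹⁴ = p⁸, (p²¹)¹⁵ = p⁷, (p²¹)¹⁶ = p⁶, (p²¹)¹⁷ = p⁵, (p²¹)¹⁸ = p⁴, (p²¹)¹⁹ = p³, (p²¹)²⁰ = p², (p²¹)²¹ = p, (p²¹)²² = e.
The smallest positive k with (p²¹)ᵏ = e is 22, so |⟨p²¹⟩| = 22.

Answer: 22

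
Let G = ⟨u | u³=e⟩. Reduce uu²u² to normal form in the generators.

Multiply left to right, reducing at each step:
  u · u² = e
  e · u² = u²

Answer: u²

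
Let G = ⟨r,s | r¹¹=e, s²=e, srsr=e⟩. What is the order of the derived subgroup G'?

G' = [G, G] is generated by all commutators. The generator-pair commutators are: [r, s] = r².
The subgroup they normally generate is {e, r, r², r³, r⁴, r⁵, r⁶, r⁷, r⁸, r⁹, r¹⁰}, of order 11.
Check: |G/G'| = 22/11 = 2 is the order of the abelianisation.

Answer: 11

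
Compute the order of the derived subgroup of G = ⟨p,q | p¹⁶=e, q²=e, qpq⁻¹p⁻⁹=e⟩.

G' = [G, G] is generated by all commutators. The generator-pair commutators are: [p, q] = p⁸.
The subgroup they normally generate is {e, p⁸}, of order 2.
Check: |G/G'| = 32/2 = 16 is the order of the abelianisation.

Answer: 2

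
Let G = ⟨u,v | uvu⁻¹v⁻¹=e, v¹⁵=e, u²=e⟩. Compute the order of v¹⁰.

Compute successive powers until reaching e:
  (v¹⁰)¹ = v¹⁰, (v¹⁰)² = v⁵, (v¹⁰)³ = e.
The smallest positive k with (v¹⁰)ᵏ = e is 3.

Answer: 3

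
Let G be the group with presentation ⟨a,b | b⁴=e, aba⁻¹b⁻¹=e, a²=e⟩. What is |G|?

Enumerate words in the generators, reducing via the relations: the distinct elements are
  {a, b, e, ab, b², b³, ab², ab³}.
No further products give new elements, so |G| = 8.

Answer: 8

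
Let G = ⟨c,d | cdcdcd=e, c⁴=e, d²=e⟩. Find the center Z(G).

An element z ∈ Z(G) iff z commutes with every generator.
For example e is central: e·c = c = c·e; e·d = d = d·e.
Whereas c ∉ Z(G) since c·d = cd ≠ dc = d·c.
Checking each of the 24 elements this way gives Z(G) = {e}, of order 1.

Answer: {e}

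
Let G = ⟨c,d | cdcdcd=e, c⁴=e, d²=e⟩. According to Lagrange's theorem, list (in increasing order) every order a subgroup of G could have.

|G| = 24 = 2³ · 3. By Lagrange's theorem the order of any subgroup divides 24; the divisors of 24 are 1, 2, 3, 4, 6, 8, 12, 24.

Answer: 1, 2, 3, 4, 6, 8, 12, 24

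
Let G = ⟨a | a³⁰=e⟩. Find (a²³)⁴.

Compute successive powers of (a²³), reducing at each step:
  (a²³)²: (a²³) · a²³ = a¹⁶
  (a²³)³: (a¹⁶) · a²³ = a⁹
  (a²³)⁴: (a⁹) · a²³ = a²

Answer: a²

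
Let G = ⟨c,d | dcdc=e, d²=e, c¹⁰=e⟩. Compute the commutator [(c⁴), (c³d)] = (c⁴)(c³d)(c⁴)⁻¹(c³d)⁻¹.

[(c⁴), (c³d)] = (c⁴)·(c³d)·(c⁴)⁻¹·(c³d)⁻¹.
  (c⁴) · (c³d) = c⁷d
  (c⁷d) · (c⁶) = cd
  (cd) · (c³d) = c⁸

Answer: c⁸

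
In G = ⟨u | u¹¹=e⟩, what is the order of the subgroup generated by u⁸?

|⟨u⁸⟩| equals the order of u⁸. Compute successive powers until reaching e:
  (u⁸)¹ = u⁸, (u⁸)² = u⁵, (u⁸)³ = u², (u⁸)⁴ = u¹⁰, (u⁸)⁵ = u⁷, (u⁸)⁶ = u⁴, (u⁸)⁷ = u, (u⁸)⁸ = u⁹, (u⁸)⁹ = u⁶, (u⁸)¹⁰ = u³, (u⁸)¹¹ = e.
The smallest positive k with (u⁸)ᵏ = e is 11, so |⟨u⁸⟩| = 11.

Answer: 11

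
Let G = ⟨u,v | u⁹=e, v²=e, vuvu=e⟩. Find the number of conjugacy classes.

The conjugacy classes (representative and size) are:
  [e] (size 1), [u⁸] (size 2), [u⁷] (size 2), [u⁶] (size 2), [u⁵] (size 2), [u⁴v] (size 9).
Class equation: 1 + 2 + 2 + 2 + 2 + 9 = 18 = |G|. So G has 6 conjugacy classes.

Answer: 6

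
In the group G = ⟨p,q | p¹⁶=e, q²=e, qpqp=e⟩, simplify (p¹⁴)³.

Compute successive powers of (p¹⁴), reducing at each step:
  (p¹⁴)²: (p¹⁴) · p¹⁴ = p¹²
  (p¹⁴)³: (p¹²) · p¹⁴ = p¹⁰

Answer: p¹⁰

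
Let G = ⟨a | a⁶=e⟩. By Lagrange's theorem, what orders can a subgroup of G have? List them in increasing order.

|G| = 6 = 2 · 3. By Lagrange's theorem the order of any subgroup divides 6; the divisors of 6 are 1, 2, 3, 6.

Answer: 1, 2, 3, 6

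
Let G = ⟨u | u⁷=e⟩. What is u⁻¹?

The order of u is 7 (smallest k with uᵏ = e), so u⁻¹ = u⁶ = u⁶.
Check: u · (u⁶) → u · u⁶ = e, giving e as required.

Answer: u⁶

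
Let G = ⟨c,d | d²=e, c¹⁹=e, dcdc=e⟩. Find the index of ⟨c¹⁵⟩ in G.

First find ord(c¹⁵) by computing successive powers:
  (c¹⁵)¹ = c¹⁵, (c¹⁵)² = c¹¹, (c¹⁵)³ = c⁷, (c¹⁵)⁴ = c³, (c¹⁵)⁵ = c¹⁸, (c¹⁵)⁶ = c¹⁴, (c¹⁵)⁷ = c¹⁰, (c¹⁵)⁸ = c⁶, (c¹⁵)⁹ = c², (c¹⁵)¹⁰ = c¹⁷, (c¹⁵)¹¹ = c¹³, (c¹⁵)¹² = c⁹, (c¹⁵)¹³ = c⁵, (c¹⁵)¹⁴ = c, (c¹⁵)¹⁵ = c¹⁶, (c¹⁵)¹⁶ = c¹², (c¹⁵)¹⁷ = c⁸, (c¹⁵)¹⁸ = c⁴, (c¹⁵)¹⁹ = e.
So |⟨c¹⁵⟩| = ord(c¹⁵) = 19. With |G| = 38, by Lagrange [G : ⟨c¹⁵⟩] = 38/19 = 2.

Answer: 2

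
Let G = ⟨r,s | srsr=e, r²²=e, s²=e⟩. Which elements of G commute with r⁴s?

⟨r⁴s⟩ ⊆ C_G(r⁴s) since powers of r⁴s commute with r⁴s; so |C_G(r⁴s)| ≥ |⟨r⁴s⟩| = 2.
By orbit–stabilizer, |C_G(r⁴s)| = |G| / |conj. class of r⁴s| = 44 / 11 = 4.
The 4 elements commuting with r⁴s are {e, r¹¹, r⁴s, r¹⁵s}.

Answer: {e, r¹¹, r⁴s, r¹⁵s}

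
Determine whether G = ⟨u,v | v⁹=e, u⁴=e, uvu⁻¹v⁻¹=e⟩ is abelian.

Each pair of generators commutes: u·v = uv = v·u. Since the generators pairwise commute, every element of G commutes with every other, so G is abelian.

Answer: Yes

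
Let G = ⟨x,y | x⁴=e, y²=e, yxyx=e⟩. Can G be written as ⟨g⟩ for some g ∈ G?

Every cyclic group is abelian. But x·y = xy while y·x = x³y, so x·y ≠ y·x and G is not abelian. Hence G is not cyclic.

Answer: No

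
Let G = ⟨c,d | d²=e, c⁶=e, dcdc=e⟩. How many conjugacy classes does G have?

The conjugacy classes (representative and size) are:
  [e] (size 1), [c⁵] (size 2), [c⁴] (size 2), [c³] (size 1), [d] (size 3), [c³d] (size 3).
Class equation: 1 + 2 + 2 + 1 + 3 + 3 = 12 = |G|. So G has 6 conjugacy classes.

Answer: 6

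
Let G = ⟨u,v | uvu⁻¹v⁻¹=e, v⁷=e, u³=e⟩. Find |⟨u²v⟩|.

|⟨u²v⟩| equals the order of u²v. Compute successive powers until reaching e:
  (u²v)¹ = u²v, (u²v)² = uv², (u²v)³ = v³, (u²v)⁴ = u²v⁴, (u²v)⁵ = uv⁵, (u²v)⁶ = v⁶, (u²v)⁷ = u², (u²v)⁸ = uv, (u²v)⁹ = v², (u²v)¹⁰ = u²v³, (u²v)¹¹ = uv⁴, (u²v)¹² = v⁵, (u²v)¹³ = u²v⁶, (u²v)¹⁴ = u, (u²v)¹⁵ = v, (u²v)¹⁶ = u²v², (u²v)¹⁷ = uv³, (u²v)¹⁸ = v⁴, (u²v)¹⁹ = u²v⁵, (u²v)²⁰ = uv⁶, (u²v)²¹ = e.
The smallest positive k with (u²v)ᵏ = e is 21, so |⟨u²v⟩| = 21.

Answer: 21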